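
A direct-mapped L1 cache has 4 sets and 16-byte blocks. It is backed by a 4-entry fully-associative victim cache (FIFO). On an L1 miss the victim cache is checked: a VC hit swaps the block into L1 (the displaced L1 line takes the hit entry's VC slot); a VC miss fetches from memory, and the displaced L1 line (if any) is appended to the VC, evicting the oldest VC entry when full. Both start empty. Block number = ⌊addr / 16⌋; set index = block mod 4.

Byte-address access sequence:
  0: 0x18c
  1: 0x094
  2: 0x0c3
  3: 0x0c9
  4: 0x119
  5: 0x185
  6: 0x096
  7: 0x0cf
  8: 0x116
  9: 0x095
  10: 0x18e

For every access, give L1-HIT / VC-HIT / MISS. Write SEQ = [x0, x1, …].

0: 0x18c (blk 24, set 0) → MISS  vc=[]
1: 0x94 (blk 9, set 1) → MISS  vc=[]
2: 0xc3 (blk 12, set 0) → MISS  vc=[24]
3: 0xc9 (blk 12, set 0) → L1-HIT  vc=[24]
4: 0x119 (blk 17, set 1) → MISS  vc=[24, 9]
5: 0x185 (blk 24, set 0) → VC-HIT  vc=[12, 9]
6: 0x96 (blk 9, set 1) → VC-HIT  vc=[12, 17]
7: 0xcf (blk 12, set 0) → VC-HIT  vc=[24, 17]
8: 0x116 (blk 17, set 1) → VC-HIT  vc=[24, 9]
9: 0x95 (blk 9, set 1) → VC-HIT  vc=[24, 17]
10: 0x18e (blk 24, set 0) → VC-HIT  vc=[12, 17]

SEQ = [MISS, MISS, MISS, L1-HIT, MISS, VC-HIT, VC-HIT, VC-HIT, VC-HIT, VC-HIT, VC-HIT]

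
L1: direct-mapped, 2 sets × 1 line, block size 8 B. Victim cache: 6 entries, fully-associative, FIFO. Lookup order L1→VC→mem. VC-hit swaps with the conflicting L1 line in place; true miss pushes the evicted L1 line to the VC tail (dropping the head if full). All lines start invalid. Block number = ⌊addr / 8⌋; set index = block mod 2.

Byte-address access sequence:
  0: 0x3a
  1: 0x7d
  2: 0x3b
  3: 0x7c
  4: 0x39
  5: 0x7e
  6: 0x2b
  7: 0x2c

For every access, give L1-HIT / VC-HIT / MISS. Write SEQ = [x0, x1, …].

  [0] addr=0x3a blk=7 s=1: MISS | VC []
  [1] addr=0x7d blk=15 s=1: MISS | VC [7]
  [2] addr=0x3b blk=7 s=1: VC-HIT | VC [15]
  [3] addr=0x7c blk=15 s=1: VC-HIT | VC [7]
  [4] addr=0x39 blk=7 s=1: VC-HIT | VC [15]
  [5] addr=0x7e blk=15 s=1: VC-HIT | VC [7]
  [6] addr=0x2b blk=5 s=1: MISS | VC [7, 15]
  [7] addr=0x2c blk=5 s=1: L1-HIT | VC [7, 15]

SEQ = [MISS, MISS, VC-HIT, VC-HIT, VC-HIT, VC-HIT, MISS, L1-HIT]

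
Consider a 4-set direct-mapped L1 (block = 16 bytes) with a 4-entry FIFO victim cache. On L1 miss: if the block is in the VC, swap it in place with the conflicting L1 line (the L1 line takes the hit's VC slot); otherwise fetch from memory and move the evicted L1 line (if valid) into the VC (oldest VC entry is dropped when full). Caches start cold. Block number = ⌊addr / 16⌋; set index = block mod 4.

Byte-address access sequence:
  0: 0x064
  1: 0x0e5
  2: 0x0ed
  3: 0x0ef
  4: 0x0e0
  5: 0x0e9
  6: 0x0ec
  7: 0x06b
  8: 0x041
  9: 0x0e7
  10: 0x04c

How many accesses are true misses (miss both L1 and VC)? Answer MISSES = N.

#0 0x64→b6/s2 MISS; vc=[]
#1 0xe5→b14/s2 MISS; vc=[6]
#2 0xed→b14/s2 L1-HIT; vc=[6]
#3 0xef→b14/s2 L1-HIT; vc=[6]
#4 0xe0→b14/s2 L1-HIT; vc=[6]
#5 0xe9→b14/s2 L1-HIT; vc=[6]
#6 0xec→b14/s2 L1-HIT; vc=[6]
#7 0x6b→b6/s2 VC-HIT; vc=[14]
#8 0x41→b4/s0 MISS; vc=[14]
#9 0xe7→b14/s2 VC-HIT; vc=[6]
#10 0x4c→b4/s0 L1-HIT; vc=[6]

MISSES = 3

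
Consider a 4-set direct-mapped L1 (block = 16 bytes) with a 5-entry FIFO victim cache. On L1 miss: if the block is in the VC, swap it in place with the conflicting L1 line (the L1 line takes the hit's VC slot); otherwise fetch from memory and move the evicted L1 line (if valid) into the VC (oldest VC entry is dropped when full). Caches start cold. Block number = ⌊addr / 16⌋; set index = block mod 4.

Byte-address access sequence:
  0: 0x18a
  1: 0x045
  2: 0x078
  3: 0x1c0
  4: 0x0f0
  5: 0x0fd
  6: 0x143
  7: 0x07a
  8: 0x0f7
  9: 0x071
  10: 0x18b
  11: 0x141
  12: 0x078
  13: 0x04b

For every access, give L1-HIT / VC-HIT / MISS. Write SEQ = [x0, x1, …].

SEQ = [MISS, MISS, MISS, MISS, MISS, L1-HIT, MISS, VC-HIT, VC-HIT, VC-HIT, VC-HIT, VC-HIT, L1-HIT, VC-HIT]

0: 0x18a (blk 24, set 0) → MISS  vc=[]
1: 0x45 (blk 4, set 0) → MISS  vc=[24]
2: 0x78 (blk 7, set 3) → MISS  vc=[24]
3: 0x1c0 (blk 28, set 0) → MISS  vc=[24, 4]
4: 0xf0 (blk 15, set 3) → MISS  vc=[24, 4, 7]
5: 0xfd (blk 15, set 3) → L1-HIT  vc=[24, 4, 7]
6: 0x143 (blk 20, set 0) → MISS  vc=[24, 4, 7, 28]
7: 0x7a (blk 7, set 3) → VC-HIT  vc=[24, 4, 15, 28]
8: 0xf7 (blk 15, set 3) → VC-HIT  vc=[24, 4, 7, 28]
9: 0x71 (blk 7, set 3) → VC-HIT  vc=[24, 4, 15, 28]
10: 0x18b (blk 24, set 0) → VC-HIT  vc=[20, 4, 15, 28]
11: 0x141 (blk 20, set 0) → VC-HIT  vc=[24, 4, 15, 28]
12: 0x78 (blk 7, set 3) → L1-HIT  vc=[24, 4, 15, 28]
13: 0x4b (blk 4, set 0) → VC-HIT  vc=[24, 20, 15, 28]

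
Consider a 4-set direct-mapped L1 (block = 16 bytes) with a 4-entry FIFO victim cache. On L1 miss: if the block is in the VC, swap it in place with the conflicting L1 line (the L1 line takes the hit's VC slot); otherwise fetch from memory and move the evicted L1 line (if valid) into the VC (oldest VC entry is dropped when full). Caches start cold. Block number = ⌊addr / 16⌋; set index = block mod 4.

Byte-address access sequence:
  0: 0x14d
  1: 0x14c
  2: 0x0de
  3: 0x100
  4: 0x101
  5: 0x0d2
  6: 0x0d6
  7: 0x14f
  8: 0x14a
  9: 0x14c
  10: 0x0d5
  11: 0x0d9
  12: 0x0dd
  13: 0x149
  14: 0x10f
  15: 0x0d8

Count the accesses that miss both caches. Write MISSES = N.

MISSES = 3

#0 0x14d→b20/s0 MISS; vc=[]
#1 0x14c→b20/s0 L1-HIT; vc=[]
#2 0xde→b13/s1 MISS; vc=[]
#3 0x100→b16/s0 MISS; vc=[20]
#4 0x101→b16/s0 L1-HIT; vc=[20]
#5 0xd2→b13/s1 L1-HIT; vc=[20]
#6 0xd6→b13/s1 L1-HIT; vc=[20]
#7 0x14f→b20/s0 VC-HIT; vc=[16]
#8 0x14a→b20/s0 L1-HIT; vc=[16]
#9 0x14c→b20/s0 L1-HIT; vc=[16]
#10 0xd5→b13/s1 L1-HIT; vc=[16]
#11 0xd9→b13/s1 L1-HIT; vc=[16]
#12 0xdd→b13/s1 L1-HIT; vc=[16]
#13 0x149→b20/s0 L1-HIT; vc=[16]
#14 0x10f→b16/s0 VC-HIT; vc=[20]
#15 0xd8→b13/s1 L1-HIT; vc=[20]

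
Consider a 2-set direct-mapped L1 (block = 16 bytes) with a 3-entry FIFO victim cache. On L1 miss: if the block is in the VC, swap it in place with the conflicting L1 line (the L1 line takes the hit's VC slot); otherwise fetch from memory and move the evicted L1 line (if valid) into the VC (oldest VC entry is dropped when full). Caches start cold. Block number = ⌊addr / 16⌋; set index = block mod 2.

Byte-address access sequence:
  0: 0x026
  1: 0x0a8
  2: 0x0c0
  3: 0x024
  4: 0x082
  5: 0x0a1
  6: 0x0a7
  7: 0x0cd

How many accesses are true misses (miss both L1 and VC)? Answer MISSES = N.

  [0] addr=0x26 blk=2 s=0: MISS | VC []
  [1] addr=0xa8 blk=10 s=0: MISS | VC [2]
  [2] addr=0xc0 blk=12 s=0: MISS | VC [2, 10]
  [3] addr=0x24 blk=2 s=0: VC-HIT | VC [12, 10]
  [4] addr=0x82 blk=8 s=0: MISS | VC [12, 10, 2]
  [5] addr=0xa1 blk=10 s=0: VC-HIT | VC [12, 8, 2]
  [6] addr=0xa7 blk=10 s=0: L1-HIT | VC [12, 8, 2]
  [7] addr=0xcd blk=12 s=0: VC-HIT | VC [10, 8, 2]

MISSES = 4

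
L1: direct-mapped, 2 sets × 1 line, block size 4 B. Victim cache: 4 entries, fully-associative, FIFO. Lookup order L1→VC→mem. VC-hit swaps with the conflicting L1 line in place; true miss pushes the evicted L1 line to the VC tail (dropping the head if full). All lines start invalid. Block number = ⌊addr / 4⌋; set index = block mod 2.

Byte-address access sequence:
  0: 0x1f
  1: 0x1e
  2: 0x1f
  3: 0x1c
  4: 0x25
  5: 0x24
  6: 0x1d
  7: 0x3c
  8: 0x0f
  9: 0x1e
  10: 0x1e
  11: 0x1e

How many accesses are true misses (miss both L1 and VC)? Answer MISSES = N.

MISSES = 4

0: 0x1f (blk 7, set 1) → MISS  vc=[]
1: 0x1e (blk 7, set 1) → L1-HIT  vc=[]
2: 0x1f (blk 7, set 1) → L1-HIT  vc=[]
3: 0x1c (blk 7, set 1) → L1-HIT  vc=[]
4: 0x25 (blk 9, set 1) → MISS  vc=[7]
5: 0x24 (blk 9, set 1) → L1-HIT  vc=[7]
6: 0x1d (blk 7, set 1) → VC-HIT  vc=[9]
7: 0x3c (blk 15, set 1) → MISS  vc=[9, 7]
8: 0xf (blk 3, set 1) → MISS  vc=[9, 7, 15]
9: 0x1e (blk 7, set 1) → VC-HIT  vc=[9, 3, 15]
10: 0x1e (blk 7, set 1) → L1-HIT  vc=[9, 3, 15]
11: 0x1e (blk 7, set 1) → L1-HIT  vc=[9, 3, 15]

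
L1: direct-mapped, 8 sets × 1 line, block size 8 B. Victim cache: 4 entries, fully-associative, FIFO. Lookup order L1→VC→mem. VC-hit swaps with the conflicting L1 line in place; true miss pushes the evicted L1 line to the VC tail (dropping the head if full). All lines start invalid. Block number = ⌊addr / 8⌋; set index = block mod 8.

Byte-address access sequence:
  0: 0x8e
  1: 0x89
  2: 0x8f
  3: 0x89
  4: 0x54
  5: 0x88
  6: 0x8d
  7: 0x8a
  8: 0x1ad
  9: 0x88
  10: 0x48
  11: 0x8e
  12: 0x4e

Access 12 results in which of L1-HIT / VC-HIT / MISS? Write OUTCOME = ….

OUTCOME = VC-HIT

#0 0x8e→b17/s1 MISS; vc=[]
#1 0x89→b17/s1 L1-HIT; vc=[]
#2 0x8f→b17/s1 L1-HIT; vc=[]
#3 0x89→b17/s1 L1-HIT; vc=[]
#4 0x54→b10/s2 MISS; vc=[]
#5 0x88→b17/s1 L1-HIT; vc=[]
#6 0x8d→b17/s1 L1-HIT; vc=[]
#7 0x8a→b17/s1 L1-HIT; vc=[]
#8 0x1ad→b53/s5 MISS; vc=[]
#9 0x88→b17/s1 L1-HIT; vc=[]
#10 0x48→b9/s1 MISS; vc=[17]
#11 0x8e→b17/s1 VC-HIT; vc=[9]
#12 0x4e→b9/s1 VC-HIT; vc=[17]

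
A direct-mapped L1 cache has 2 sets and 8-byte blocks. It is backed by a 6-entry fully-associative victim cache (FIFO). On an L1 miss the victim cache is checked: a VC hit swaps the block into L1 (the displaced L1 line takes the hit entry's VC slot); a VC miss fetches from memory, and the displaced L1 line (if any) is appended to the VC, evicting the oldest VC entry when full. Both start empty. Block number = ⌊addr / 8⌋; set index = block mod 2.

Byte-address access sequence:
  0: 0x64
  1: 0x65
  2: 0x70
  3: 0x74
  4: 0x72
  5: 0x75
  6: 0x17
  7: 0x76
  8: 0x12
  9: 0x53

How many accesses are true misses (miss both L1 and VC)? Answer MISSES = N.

MISSES = 4

0: 0x64 (blk 12, set 0) → MISS  vc=[]
1: 0x65 (blk 12, set 0) → L1-HIT  vc=[]
2: 0x70 (blk 14, set 0) → MISS  vc=[12]
3: 0x74 (blk 14, set 0) → L1-HIT  vc=[12]
4: 0x72 (blk 14, set 0) → L1-HIT  vc=[12]
5: 0x75 (blk 14, set 0) → L1-HIT  vc=[12]
6: 0x17 (blk 2, set 0) → MISS  vc=[12, 14]
7: 0x76 (blk 14, set 0) → VC-HIT  vc=[12, 2]
8: 0x12 (blk 2, set 0) → VC-HIT  vc=[12, 14]
9: 0x53 (blk 10, set 0) → MISS  vc=[12, 14, 2]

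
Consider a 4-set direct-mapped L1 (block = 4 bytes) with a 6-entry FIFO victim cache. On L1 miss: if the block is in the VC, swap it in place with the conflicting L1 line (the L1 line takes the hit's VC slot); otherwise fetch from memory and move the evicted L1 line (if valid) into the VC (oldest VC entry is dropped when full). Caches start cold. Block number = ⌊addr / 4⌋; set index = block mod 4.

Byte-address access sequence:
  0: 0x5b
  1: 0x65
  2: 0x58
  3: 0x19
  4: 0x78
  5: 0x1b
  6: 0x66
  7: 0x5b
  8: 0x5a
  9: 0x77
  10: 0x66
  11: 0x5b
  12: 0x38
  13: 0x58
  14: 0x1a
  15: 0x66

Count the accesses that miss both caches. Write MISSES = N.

0: 0x5b (blk 22, set 2) → MISS  vc=[]
1: 0x65 (blk 25, set 1) → MISS  vc=[]
2: 0x58 (blk 22, set 2) → L1-HIT  vc=[]
3: 0x19 (blk 6, set 2) → MISS  vc=[22]
4: 0x78 (blk 30, set 2) → MISS  vc=[22, 6]
5: 0x1b (blk 6, set 2) → VC-HIT  vc=[22, 30]
6: 0x66 (blk 25, set 1) → L1-HIT  vc=[22, 30]
7: 0x5b (blk 22, set 2) → VC-HIT  vc=[6, 30]
8: 0x5a (blk 22, set 2) → L1-HIT  vc=[6, 30]
9: 0x77 (blk 29, set 1) → MISS  vc=[6, 30, 25]
10: 0x66 (blk 25, set 1) → VC-HIT  vc=[6, 30, 29]
11: 0x5b (blk 22, set 2) → L1-HIT  vc=[6, 30, 29]
12: 0x38 (blk 14, set 2) → MISS  vc=[6, 30, 29, 22]
13: 0x58 (blk 22, set 2) → VC-HIT  vc=[6, 30, 29, 14]
14: 0x1a (blk 6, set 2) → VC-HIT  vc=[22, 30, 29, 14]
15: 0x66 (blk 25, set 1) → L1-HIT  vc=[22, 30, 29, 14]

MISSES = 6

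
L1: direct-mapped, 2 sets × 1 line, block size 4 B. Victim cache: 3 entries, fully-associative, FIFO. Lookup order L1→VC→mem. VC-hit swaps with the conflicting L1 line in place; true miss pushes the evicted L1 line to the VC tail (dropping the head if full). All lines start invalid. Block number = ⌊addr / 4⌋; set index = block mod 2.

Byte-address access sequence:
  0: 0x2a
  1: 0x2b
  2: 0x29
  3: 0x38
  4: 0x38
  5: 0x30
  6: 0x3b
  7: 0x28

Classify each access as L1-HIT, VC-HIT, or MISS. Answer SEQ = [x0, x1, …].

SEQ = [MISS, L1-HIT, L1-HIT, MISS, L1-HIT, MISS, VC-HIT, VC-HIT]

0: 0x2a (blk 10, set 0) → MISS  vc=[]
1: 0x2b (blk 10, set 0) → L1-HIT  vc=[]
2: 0x29 (blk 10, set 0) → L1-HIT  vc=[]
3: 0x38 (blk 14, set 0) → MISS  vc=[10]
4: 0x38 (blk 14, set 0) → L1-HIT  vc=[10]
5: 0x30 (blk 12, set 0) → MISS  vc=[10, 14]
6: 0x3b (blk 14, set 0) → VC-HIT  vc=[10, 12]
7: 0x28 (blk 10, set 0) → VC-HIT  vc=[14, 12]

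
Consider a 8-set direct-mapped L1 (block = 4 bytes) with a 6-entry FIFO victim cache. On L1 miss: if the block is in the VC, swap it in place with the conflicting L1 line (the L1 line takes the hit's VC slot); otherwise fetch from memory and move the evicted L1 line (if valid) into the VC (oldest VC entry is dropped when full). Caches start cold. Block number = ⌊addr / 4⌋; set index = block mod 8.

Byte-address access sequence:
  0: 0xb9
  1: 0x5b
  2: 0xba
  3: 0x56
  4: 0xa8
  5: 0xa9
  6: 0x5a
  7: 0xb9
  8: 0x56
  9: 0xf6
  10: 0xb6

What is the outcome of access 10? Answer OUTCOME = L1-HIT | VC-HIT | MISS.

OUTCOME = MISS

0: 0xb9 (blk 46, set 6) → MISS  vc=[]
1: 0x5b (blk 22, set 6) → MISS  vc=[46]
2: 0xba (blk 46, set 6) → VC-HIT  vc=[22]
3: 0x56 (blk 21, set 5) → MISS  vc=[22]
4: 0xa8 (blk 42, set 2) → MISS  vc=[22]
5: 0xa9 (blk 42, set 2) → L1-HIT  vc=[22]
6: 0x5a (blk 22, set 6) → VC-HIT  vc=[46]
7: 0xb9 (blk 46, set 6) → VC-HIT  vc=[22]
8: 0x56 (blk 21, set 5) → L1-HIT  vc=[22]
9: 0xf6 (blk 61, set 5) → MISS  vc=[22, 21]
10: 0xb6 (blk 45, set 5) → MISS  vc=[22, 21, 61]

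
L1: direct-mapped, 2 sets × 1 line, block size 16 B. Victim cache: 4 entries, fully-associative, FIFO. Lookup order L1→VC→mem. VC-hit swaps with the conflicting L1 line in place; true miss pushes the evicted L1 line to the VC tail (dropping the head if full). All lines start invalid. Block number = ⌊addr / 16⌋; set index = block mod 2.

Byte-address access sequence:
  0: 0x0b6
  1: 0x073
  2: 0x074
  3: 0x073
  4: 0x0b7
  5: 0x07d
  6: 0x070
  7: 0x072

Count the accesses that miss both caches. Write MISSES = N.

0: 0xb6 (blk 11, set 1) → MISS  vc=[]
1: 0x73 (blk 7, set 1) → MISS  vc=[11]
2: 0x74 (blk 7, set 1) → L1-HIT  vc=[11]
3: 0x73 (blk 7, set 1) → L1-HIT  vc=[11]
4: 0xb7 (blk 11, set 1) → VC-HIT  vc=[7]
5: 0x7d (blk 7, set 1) → VC-HIT  vc=[11]
6: 0x70 (blk 7, set 1) → L1-HIT  vc=[11]
7: 0x72 (blk 7, set 1) → L1-HIT  vc=[11]

MISSES = 2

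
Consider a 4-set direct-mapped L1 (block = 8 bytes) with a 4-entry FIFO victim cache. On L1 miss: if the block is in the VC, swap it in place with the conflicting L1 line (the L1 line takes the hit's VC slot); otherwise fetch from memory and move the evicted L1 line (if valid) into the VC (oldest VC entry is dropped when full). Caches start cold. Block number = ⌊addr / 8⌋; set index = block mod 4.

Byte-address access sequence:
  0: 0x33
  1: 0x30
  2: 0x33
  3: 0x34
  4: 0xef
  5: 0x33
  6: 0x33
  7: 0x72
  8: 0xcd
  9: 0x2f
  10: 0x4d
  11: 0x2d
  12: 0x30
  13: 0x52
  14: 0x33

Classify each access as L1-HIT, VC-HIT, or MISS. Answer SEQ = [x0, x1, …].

SEQ = [MISS, L1-HIT, L1-HIT, L1-HIT, MISS, L1-HIT, L1-HIT, MISS, MISS, MISS, MISS, VC-HIT, VC-HIT, MISS, VC-HIT]

0: 0x33 (blk 6, set 2) → MISS  vc=[]
1: 0x30 (blk 6, set 2) → L1-HIT  vc=[]
2: 0x33 (blk 6, set 2) → L1-HIT  vc=[]
3: 0x34 (blk 6, set 2) → L1-HIT  vc=[]
4: 0xef (blk 29, set 1) → MISS  vc=[]
5: 0x33 (blk 6, set 2) → L1-HIT  vc=[]
6: 0x33 (blk 6, set 2) → L1-HIT  vc=[]
7: 0x72 (blk 14, set 2) → MISS  vc=[6]
8: 0xcd (blk 25, set 1) → MISS  vc=[6, 29]
9: 0x2f (blk 5, set 1) → MISS  vc=[6, 29, 25]
10: 0x4d (blk 9, set 1) → MISS  vc=[6, 29, 25, 5]
11: 0x2d (blk 5, set 1) → VC-HIT  vc=[6, 29, 25, 9]
12: 0x30 (blk 6, set 2) → VC-HIT  vc=[14, 29, 25, 9]
13: 0x52 (blk 10, set 2) → MISS  vc=[29, 25, 9, 6]
14: 0x33 (blk 6, set 2) → VC-HIT  vc=[29, 25, 9, 10]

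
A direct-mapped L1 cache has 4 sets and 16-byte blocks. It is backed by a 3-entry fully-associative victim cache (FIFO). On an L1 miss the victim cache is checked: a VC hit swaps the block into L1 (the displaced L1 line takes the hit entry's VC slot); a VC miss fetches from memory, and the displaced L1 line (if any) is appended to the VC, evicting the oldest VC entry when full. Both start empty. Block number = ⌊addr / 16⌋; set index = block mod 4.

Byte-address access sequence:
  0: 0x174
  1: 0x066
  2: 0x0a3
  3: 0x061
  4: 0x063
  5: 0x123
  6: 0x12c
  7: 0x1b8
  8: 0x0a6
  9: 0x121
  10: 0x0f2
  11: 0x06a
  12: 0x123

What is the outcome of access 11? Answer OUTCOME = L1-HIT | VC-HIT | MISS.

OUTCOME = VC-HIT

0: 0x174 (blk 23, set 3) → MISS  vc=[]
1: 0x66 (blk 6, set 2) → MISS  vc=[]
2: 0xa3 (blk 10, set 2) → MISS  vc=[6]
3: 0x61 (blk 6, set 2) → VC-HIT  vc=[10]
4: 0x63 (blk 6, set 2) → L1-HIT  vc=[10]
5: 0x123 (blk 18, set 2) → MISS  vc=[10, 6]
6: 0x12c (blk 18, set 2) → L1-HIT  vc=[10, 6]
7: 0x1b8 (blk 27, set 3) → MISS  vc=[10, 6, 23]
8: 0xa6 (blk 10, set 2) → VC-HIT  vc=[18, 6, 23]
9: 0x121 (blk 18, set 2) → VC-HIT  vc=[10, 6, 23]
10: 0xf2 (blk 15, set 3) → MISS  vc=[6, 23, 27]
11: 0x6a (blk 6, set 2) → VC-HIT  vc=[18, 23, 27]
12: 0x123 (blk 18, set 2) → VC-HIT  vc=[6, 23, 27]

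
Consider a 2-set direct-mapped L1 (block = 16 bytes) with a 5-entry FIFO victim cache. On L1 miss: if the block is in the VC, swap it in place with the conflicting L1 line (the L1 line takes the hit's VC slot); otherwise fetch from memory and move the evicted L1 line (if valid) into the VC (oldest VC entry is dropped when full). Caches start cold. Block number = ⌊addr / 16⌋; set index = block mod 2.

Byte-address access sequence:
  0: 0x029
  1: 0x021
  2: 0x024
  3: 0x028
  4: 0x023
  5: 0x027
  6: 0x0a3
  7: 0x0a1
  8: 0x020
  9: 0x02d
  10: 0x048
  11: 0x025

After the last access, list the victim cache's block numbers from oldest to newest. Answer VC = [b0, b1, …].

  [0] addr=0x29 blk=2 s=0: MISS | VC []
  [1] addr=0x21 blk=2 s=0: L1-HIT | VC []
  [2] addr=0x24 blk=2 s=0: L1-HIT | VC []
  [3] addr=0x28 blk=2 s=0: L1-HIT | VC []
  [4] addr=0x23 blk=2 s=0: L1-HIT | VC []
  [5] addr=0x27 blk=2 s=0: L1-HIT | VC []
  [6] addr=0xa3 blk=10 s=0: MISS | VC [2]
  [7] addr=0xa1 blk=10 s=0: L1-HIT | VC [2]
  [8] addr=0x20 blk=2 s=0: VC-HIT | VC [10]
  [9] addr=0x2d blk=2 s=0: L1-HIT | VC [10]
  [10] addr=0x48 blk=4 s=0: MISS | VC [10, 2]
  [11] addr=0x25 blk=2 s=0: VC-HIT | VC [10, 4]

VC = [10, 4]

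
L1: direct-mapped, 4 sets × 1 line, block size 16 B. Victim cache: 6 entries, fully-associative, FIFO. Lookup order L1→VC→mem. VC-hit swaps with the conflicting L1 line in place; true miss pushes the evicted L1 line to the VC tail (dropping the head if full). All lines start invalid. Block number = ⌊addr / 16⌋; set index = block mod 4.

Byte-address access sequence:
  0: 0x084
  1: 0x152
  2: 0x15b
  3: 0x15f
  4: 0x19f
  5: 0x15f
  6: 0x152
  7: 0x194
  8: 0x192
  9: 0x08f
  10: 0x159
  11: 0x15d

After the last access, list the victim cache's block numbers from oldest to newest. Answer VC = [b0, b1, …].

#0 0x84→b8/s0 MISS; vc=[]
#1 0x152→b21/s1 MISS; vc=[]
#2 0x15b→b21/s1 L1-HIT; vc=[]
#3 0x15f→b21/s1 L1-HIT; vc=[]
#4 0x19f→b25/s1 MISS; vc=[21]
#5 0x15f→b21/s1 VC-HIT; vc=[25]
#6 0x152→b21/s1 L1-HIT; vc=[25]
#7 0x194→b25/s1 VC-HIT; vc=[21]
#8 0x192→b25/s1 L1-HIT; vc=[21]
#9 0x8f→b8/s0 L1-HIT; vc=[21]
#10 0x159→b21/s1 VC-HIT; vc=[25]
#11 0x15d→b21/s1 L1-HIT; vc=[25]

VC = [25]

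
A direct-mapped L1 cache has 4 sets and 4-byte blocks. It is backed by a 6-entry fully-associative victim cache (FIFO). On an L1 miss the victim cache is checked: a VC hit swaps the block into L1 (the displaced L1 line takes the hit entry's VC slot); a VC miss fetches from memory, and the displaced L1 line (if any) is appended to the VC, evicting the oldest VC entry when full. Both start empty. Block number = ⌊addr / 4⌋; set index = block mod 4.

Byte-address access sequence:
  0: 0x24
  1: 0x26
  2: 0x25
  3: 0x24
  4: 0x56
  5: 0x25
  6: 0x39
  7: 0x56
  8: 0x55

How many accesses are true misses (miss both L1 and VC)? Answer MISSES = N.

#0 0x24→b9/s1 MISS; vc=[]
#1 0x26→b9/s1 L1-HIT; vc=[]
#2 0x25→b9/s1 L1-HIT; vc=[]
#3 0x24→b9/s1 L1-HIT; vc=[]
#4 0x56→b21/s1 MISS; vc=[9]
#5 0x25→b9/s1 VC-HIT; vc=[21]
#6 0x39→b14/s2 MISS; vc=[21]
#7 0x56→b21/s1 VC-HIT; vc=[9]
#8 0x55→b21/s1 L1-HIT; vc=[9]

MISSES = 3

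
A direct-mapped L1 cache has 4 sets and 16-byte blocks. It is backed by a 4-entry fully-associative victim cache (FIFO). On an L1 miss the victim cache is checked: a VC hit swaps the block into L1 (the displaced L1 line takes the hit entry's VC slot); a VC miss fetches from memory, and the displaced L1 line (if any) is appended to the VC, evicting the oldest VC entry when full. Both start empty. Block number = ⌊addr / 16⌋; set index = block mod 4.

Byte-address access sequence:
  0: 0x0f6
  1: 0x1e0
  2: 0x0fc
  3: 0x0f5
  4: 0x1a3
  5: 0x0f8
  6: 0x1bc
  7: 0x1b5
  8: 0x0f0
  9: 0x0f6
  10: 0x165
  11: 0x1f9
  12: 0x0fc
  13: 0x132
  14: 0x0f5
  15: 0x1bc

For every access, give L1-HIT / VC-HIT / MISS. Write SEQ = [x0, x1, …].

#0 0xf6→b15/s3 MISS; vc=[]
#1 0x1e0→b30/s2 MISS; vc=[]
#2 0xfc→b15/s3 L1-HIT; vc=[]
#3 0xf5→b15/s3 L1-HIT; vc=[]
#4 0x1a3→b26/s2 MISS; vc=[30]
#5 0xf8→b15/s3 L1-HIT; vc=[30]
#6 0x1bc→b27/s3 MISS; vc=[30,15]
#7 0x1b5→b27/s3 L1-HIT; vc=[30,15]
#8 0xf0→b15/s3 VC-HIT; vc=[30,27]
#9 0xf6→b15/s3 L1-HIT; vc=[30,27]
#10 0x165→b22/s2 MISS; vc=[30,27,26]
#11 0x1f9→b31/s3 MISS; vc=[30,27,26,15]
#12 0xfc→b15/s3 VC-HIT; vc=[30,27,26,31]
#13 0x132→b19/s3 MISS; vc=[27,26,31,15]
#14 0xf5→b15/s3 VC-HIT; vc=[27,26,31,19]
#15 0x1bc→b27/s3 VC-HIT; vc=[15,26,31,19]

SEQ = [MISS, MISS, L1-HIT, L1-HIT, MISS, L1-HIT, MISS, L1-HIT, VC-HIT, L1-HIT, MISS, MISS, VC-HIT, MISS, VC-HIT, VC-HIT]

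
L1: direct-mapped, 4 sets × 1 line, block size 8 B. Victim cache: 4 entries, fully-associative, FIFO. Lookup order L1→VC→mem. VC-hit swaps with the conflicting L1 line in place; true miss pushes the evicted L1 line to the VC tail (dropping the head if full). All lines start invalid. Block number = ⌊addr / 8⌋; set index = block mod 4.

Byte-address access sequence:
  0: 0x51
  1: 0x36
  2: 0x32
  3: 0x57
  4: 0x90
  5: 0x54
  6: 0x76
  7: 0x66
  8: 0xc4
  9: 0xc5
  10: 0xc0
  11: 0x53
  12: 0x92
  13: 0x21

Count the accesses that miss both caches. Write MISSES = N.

#0 0x51→b10/s2 MISS; vc=[]
#1 0x36→b6/s2 MISS; vc=[10]
#2 0x32→b6/s2 L1-HIT; vc=[10]
#3 0x57→b10/s2 VC-HIT; vc=[6]
#4 0x90→b18/s2 MISS; vc=[6,10]
#5 0x54→b10/s2 VC-HIT; vc=[6,18]
#6 0x76→b14/s2 MISS; vc=[6,18,10]
#7 0x66→b12/s0 MISS; vc=[6,18,10]
#8 0xc4→b24/s0 MISS; vc=[6,18,10,12]
#9 0xc5→b24/s0 L1-HIT; vc=[6,18,10,12]
#10 0xc0→b24/s0 L1-HIT; vc=[6,18,10,12]
#11 0x53→b10/s2 VC-HIT; vc=[6,18,14,12]
#12 0x92→b18/s2 VC-HIT; vc=[6,10,14,12]
#13 0x21→b4/s0 MISS; vc=[10,14,12,24]

MISSES = 7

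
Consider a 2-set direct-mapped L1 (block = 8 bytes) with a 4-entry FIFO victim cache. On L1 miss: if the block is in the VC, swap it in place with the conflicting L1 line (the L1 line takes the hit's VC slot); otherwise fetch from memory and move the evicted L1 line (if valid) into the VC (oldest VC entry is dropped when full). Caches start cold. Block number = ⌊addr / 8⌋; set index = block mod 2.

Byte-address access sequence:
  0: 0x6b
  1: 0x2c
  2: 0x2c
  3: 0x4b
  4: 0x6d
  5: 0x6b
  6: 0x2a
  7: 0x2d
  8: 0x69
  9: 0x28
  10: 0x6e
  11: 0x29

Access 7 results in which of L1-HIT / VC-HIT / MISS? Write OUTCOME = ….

  [0] addr=0x6b blk=13 s=1: MISS | VC []
  [1] addr=0x2c blk=5 s=1: MISS | VC [13]
  [2] addr=0x2c blk=5 s=1: L1-HIT | VC [13]
  [3] addr=0x4b blk=9 s=1: MISS | VC [13, 5]
  [4] addr=0x6d blk=13 s=1: VC-HIT | VC [9, 5]
  [5] addr=0x6b blk=13 s=1: L1-HIT | VC [9, 5]
  [6] addr=0x2a blk=5 s=1: VC-HIT | VC [9, 13]
  [7] addr=0x2d blk=5 s=1: L1-HIT | VC [9, 13]
  [8] addr=0x69 blk=13 s=1: VC-HIT | VC [9, 5]
  [9] addr=0x28 blk=5 s=1: VC-HIT | VC [9, 13]
  [10] addr=0x6e blk=13 s=1: VC-HIT | VC [9, 5]
  [11] addr=0x29 blk=5 s=1: VC-HIT | VC [9, 13]

OUTCOME = L1-HIT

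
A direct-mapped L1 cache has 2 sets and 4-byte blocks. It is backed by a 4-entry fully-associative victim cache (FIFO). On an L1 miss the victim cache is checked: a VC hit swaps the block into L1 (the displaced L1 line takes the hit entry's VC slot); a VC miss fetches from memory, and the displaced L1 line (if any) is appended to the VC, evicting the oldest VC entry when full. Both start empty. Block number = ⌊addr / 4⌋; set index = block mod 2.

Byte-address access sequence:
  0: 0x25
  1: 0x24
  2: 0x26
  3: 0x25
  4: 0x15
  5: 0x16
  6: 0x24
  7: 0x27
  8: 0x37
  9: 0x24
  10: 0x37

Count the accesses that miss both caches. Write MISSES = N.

0: 0x25 (blk 9, set 1) → MISS  vc=[]
1: 0x24 (blk 9, set 1) → L1-HIT  vc=[]
2: 0x26 (blk 9, set 1) → L1-HIT  vc=[]
3: 0x25 (blk 9, set 1) → L1-HIT  vc=[]
4: 0x15 (blk 5, set 1) → MISS  vc=[9]
5: 0x16 (blk 5, set 1) → L1-HIT  vc=[9]
6: 0x24 (blk 9, set 1) → VC-HIT  vc=[5]
7: 0x27 (blk 9, set 1) → L1-HIT  vc=[5]
8: 0x37 (blk 13, set 1) → MISS  vc=[5, 9]
9: 0x24 (blk 9, set 1) → VC-HIT  vc=[5, 13]
10: 0x37 (blk 13, set 1) → VC-HIT  vc=[5, 9]

MISSES = 3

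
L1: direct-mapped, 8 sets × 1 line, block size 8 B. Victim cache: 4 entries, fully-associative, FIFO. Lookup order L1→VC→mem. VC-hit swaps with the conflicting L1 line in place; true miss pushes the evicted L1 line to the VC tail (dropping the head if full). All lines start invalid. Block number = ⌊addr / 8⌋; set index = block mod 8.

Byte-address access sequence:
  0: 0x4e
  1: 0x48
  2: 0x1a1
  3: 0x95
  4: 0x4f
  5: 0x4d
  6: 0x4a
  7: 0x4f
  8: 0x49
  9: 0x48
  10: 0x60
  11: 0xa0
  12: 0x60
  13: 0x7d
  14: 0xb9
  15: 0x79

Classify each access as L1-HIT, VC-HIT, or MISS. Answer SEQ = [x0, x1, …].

0: 0x4e (blk 9, set 1) → MISS  vc=[]
1: 0x48 (blk 9, set 1) → L1-HIT  vc=[]
2: 0x1a1 (blk 52, set 4) → MISS  vc=[]
3: 0x95 (blk 18, set 2) → MISS  vc=[]
4: 0x4f (blk 9, set 1) → L1-HIT  vc=[]
5: 0x4d (blk 9, set 1) → L1-HIT  vc=[]
6: 0x4a (blk 9, set 1) → L1-HIT  vc=[]
7: 0x4f (blk 9, set 1) → L1-HIT  vc=[]
8: 0x49 (blk 9, set 1) → L1-HIT  vc=[]
9: 0x48 (blk 9, set 1) → L1-HIT  vc=[]
10: 0x60 (blk 12, set 4) → MISS  vc=[52]
11: 0xa0 (blk 20, set 4) → MISS  vc=[52, 12]
12: 0x60 (blk 12, set 4) → VC-HIT  vc=[52, 20]
13: 0x7d (blk 15, set 7) → MISS  vc=[52, 20]
14: 0xb9 (blk 23, set 7) → MISS  vc=[52, 20, 15]
15: 0x79 (blk 15, set 7) → VC-HIT  vc=[52, 20, 23]

SEQ = [MISS, L1-HIT, MISS, MISS, L1-HIT, L1-HIT, L1-HIT, L1-HIT, L1-HIT, L1-HIT, MISS, MISS, VC-HIT, MISS, MISS, VC-HIT]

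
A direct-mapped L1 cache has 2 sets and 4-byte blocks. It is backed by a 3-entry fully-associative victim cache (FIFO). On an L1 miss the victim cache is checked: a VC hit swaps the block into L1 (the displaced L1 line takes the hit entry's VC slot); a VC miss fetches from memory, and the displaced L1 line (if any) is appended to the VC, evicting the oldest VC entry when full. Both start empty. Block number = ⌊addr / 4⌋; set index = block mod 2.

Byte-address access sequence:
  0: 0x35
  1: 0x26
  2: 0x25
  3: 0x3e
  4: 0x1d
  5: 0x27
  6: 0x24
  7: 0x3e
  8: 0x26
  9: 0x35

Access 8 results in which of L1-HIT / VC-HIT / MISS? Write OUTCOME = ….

#0 0x35→b13/s1 MISS; vc=[]
#1 0x26→b9/s1 MISS; vc=[13]
#2 0x25→b9/s1 L1-HIT; vc=[13]
#3 0x3e→b15/s1 MISS; vc=[13,9]
#4 0x1d→b7/s1 MISS; vc=[13,9,15]
#5 0x27→b9/s1 VC-HIT; vc=[13,7,15]
#6 0x24→b9/s1 L1-HIT; vc=[13,7,15]
#7 0x3e→b15/s1 VC-HIT; vc=[13,7,9]
#8 0x26→b9/s1 VC-HIT; vc=[13,7,15]
#9 0x35→b13/s1 VC-HIT; vc=[9,7,15]

OUTCOME = VC-HIT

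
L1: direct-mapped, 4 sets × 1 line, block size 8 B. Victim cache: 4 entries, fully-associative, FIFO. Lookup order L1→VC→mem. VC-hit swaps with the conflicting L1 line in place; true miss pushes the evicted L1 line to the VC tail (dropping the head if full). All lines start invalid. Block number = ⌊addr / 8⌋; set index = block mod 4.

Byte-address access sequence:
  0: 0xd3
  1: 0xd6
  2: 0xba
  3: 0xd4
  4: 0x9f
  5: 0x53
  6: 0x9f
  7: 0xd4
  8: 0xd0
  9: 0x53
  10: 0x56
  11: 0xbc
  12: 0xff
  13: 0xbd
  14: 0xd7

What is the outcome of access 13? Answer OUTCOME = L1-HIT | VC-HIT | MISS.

  [0] addr=0xd3 blk=26 s=2: MISS | VC []
  [1] addr=0xd6 blk=26 s=2: L1-HIT | VC []
  [2] addr=0xba blk=23 s=3: MISS | VC []
  [3] addr=0xd4 blk=26 s=2: L1-HIT | VC []
  [4] addr=0x9f blk=19 s=3: MISS | VC [23]
  [5] addr=0x53 blk=10 s=2: MISS | VC [23, 26]
  [6] addr=0x9f blk=19 s=3: L1-HIT | VC [23, 26]
  [7] addr=0xd4 blk=26 s=2: VC-HIT | VC [23, 10]
  [8] addr=0xd0 blk=26 s=2: L1-HIT | VC [23, 10]
  [9] addr=0x53 blk=10 s=2: VC-HIT | VC [23, 26]
  [10] addr=0x56 blk=10 s=2: L1-HIT | VC [23, 26]
  [11] addr=0xbc blk=23 s=3: VC-HIT | VC [19, 26]
  [12] addr=0xff blk=31 s=3: MISS | VC [19, 26, 23]
  [13] addr=0xbd blk=23 s=3: VC-HIT | VC [19, 26, 31]
  [14] addr=0xd7 blk=26 s=2: VC-HIT | VC [19, 10, 31]

OUTCOME = VC-HIT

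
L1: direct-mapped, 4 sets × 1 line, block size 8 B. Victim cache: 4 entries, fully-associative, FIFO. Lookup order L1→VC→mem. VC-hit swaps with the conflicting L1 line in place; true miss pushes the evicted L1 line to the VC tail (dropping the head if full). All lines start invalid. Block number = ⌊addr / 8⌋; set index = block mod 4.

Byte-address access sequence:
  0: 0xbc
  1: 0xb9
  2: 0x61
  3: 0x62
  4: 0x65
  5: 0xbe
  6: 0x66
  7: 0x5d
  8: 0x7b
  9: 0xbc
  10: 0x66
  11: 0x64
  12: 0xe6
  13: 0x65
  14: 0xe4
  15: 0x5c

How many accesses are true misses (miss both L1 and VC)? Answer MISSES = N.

0: 0xbc (blk 23, set 3) → MISS  vc=[]
1: 0xb9 (blk 23, set 3) → L1-HIT  vc=[]
2: 0x61 (blk 12, set 0) → MISS  vc=[]
3: 0x62 (blk 12, set 0) → L1-HIT  vc=[]
4: 0x65 (blk 12, set 0) → L1-HIT  vc=[]
5: 0xbe (blk 23, set 3) → L1-HIT  vc=[]
6: 0x66 (blk 12, set 0) → L1-HIT  vc=[]
7: 0x5d (blk 11, set 3) → MISS  vc=[23]
8: 0x7b (blk 15, set 3) → MISS  vc=[23, 11]
9: 0xbc (blk 23, set 3) → VC-HIT  vc=[15, 11]
10: 0x66 (blk 12, set 0) → L1-HIT  vc=[15, 11]
11: 0x64 (blk 12, set 0) → L1-HIT  vc=[15, 11]
12: 0xe6 (blk 28, set 0) → MISS  vc=[15, 11, 12]
13: 0x65 (blk 12, set 0) → VC-HIT  vc=[15, 11, 28]
14: 0xe4 (blk 28, set 0) → VC-HIT  vc=[15, 11, 12]
15: 0x5c (blk 11, set 3) → VC-HIT  vc=[15, 23, 12]

MISSES = 5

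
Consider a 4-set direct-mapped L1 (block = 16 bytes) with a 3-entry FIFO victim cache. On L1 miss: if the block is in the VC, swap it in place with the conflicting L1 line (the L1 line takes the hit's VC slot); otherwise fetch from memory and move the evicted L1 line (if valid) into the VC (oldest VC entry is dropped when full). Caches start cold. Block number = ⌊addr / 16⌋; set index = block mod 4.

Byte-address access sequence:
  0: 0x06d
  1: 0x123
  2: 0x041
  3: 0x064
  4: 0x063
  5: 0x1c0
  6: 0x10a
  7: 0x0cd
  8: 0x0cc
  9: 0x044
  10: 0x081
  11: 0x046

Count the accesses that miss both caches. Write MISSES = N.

MISSES = 7

#0 0x6d→b6/s2 MISS; vc=[]
#1 0x123→b18/s2 MISS; vc=[6]
#2 0x41→b4/s0 MISS; vc=[6]
#3 0x64→b6/s2 VC-HIT; vc=[18]
#4 0x63→b6/s2 L1-HIT; vc=[18]
#5 0x1c0→b28/s0 MISS; vc=[18,4]
#6 0x10a→b16/s0 MISS; vc=[18,4,28]
#7 0xcd→b12/s0 MISS; vc=[4,28,16]
#8 0xcc→b12/s0 L1-HIT; vc=[4,28,16]
#9 0x44→b4/s0 VC-HIT; vc=[12,28,16]
#10 0x81→b8/s0 MISS; vc=[28,16,4]
#11 0x46→b4/s0 VC-HIT; vc=[28,16,8]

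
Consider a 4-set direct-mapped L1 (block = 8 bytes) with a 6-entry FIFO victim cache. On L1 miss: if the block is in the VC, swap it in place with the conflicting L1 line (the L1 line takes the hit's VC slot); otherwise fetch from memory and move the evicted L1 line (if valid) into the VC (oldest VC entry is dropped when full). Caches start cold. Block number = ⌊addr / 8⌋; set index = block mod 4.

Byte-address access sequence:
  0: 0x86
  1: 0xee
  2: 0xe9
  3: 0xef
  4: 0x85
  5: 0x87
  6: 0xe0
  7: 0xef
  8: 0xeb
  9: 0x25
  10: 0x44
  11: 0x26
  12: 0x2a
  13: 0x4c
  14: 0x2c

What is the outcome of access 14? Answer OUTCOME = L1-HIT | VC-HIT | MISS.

  [0] addr=0x86 blk=16 s=0: MISS | VC []
  [1] addr=0xee blk=29 s=1: MISS | VC []
  [2] addr=0xe9 blk=29 s=1: L1-HIT | VC []
  [3] addr=0xef blk=29 s=1: L1-HIT | VC []
  [4] addr=0x85 blk=16 s=0: L1-HIT | VC []
  [5] addr=0x87 blk=16 s=0: L1-HIT | VC []
  [6] addr=0xe0 blk=28 s=0: MISS | VC [16]
  [7] addr=0xef blk=29 s=1: L1-HIT | VC [16]
  [8] addr=0xeb blk=29 s=1: L1-HIT | VC [16]
  [9] addr=0x25 blk=4 s=0: MISS | VC [16, 28]
  [10] addr=0x44 blk=8 s=0: MISS | VC [16, 28, 4]
  [11] addr=0x26 blk=4 s=0: VC-HIT | VC [16, 28, 8]
  [12] addr=0x2a blk=5 s=1: MISS | VC [16, 28, 8, 29]
  [13] addr=0x4c blk=9 s=1: MISS | VC [16, 28, 8, 29, 5]
  [14] addr=0x2c blk=5 s=1: VC-HIT | VC [16, 28, 8, 29, 9]

OUTCOME = VC-HIT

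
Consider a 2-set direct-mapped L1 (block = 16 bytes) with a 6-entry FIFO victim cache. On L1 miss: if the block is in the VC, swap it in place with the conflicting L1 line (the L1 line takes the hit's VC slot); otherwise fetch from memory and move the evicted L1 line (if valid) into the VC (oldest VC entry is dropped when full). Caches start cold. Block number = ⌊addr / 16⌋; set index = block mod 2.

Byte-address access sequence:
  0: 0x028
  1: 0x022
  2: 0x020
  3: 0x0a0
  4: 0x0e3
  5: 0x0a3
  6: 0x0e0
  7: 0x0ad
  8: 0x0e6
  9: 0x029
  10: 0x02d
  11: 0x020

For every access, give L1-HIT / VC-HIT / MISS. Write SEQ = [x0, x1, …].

SEQ = [MISS, L1-HIT, L1-HIT, MISS, MISS, VC-HIT, VC-HIT, VC-HIT, VC-HIT, VC-HIT, L1-HIT, L1-HIT]

  [0] addr=0x28 blk=2 s=0: MISS | VC []
  [1] addr=0x22 blk=2 s=0: L1-HIT | VC []
  [2] addr=0x20 blk=2 s=0: L1-HIT | VC []
  [3] addr=0xa0 blk=10 s=0: MISS | VC [2]
  [4] addr=0xe3 blk=14 s=0: MISS | VC [2, 10]
  [5] addr=0xa3 blk=10 s=0: VC-HIT | VC [2, 14]
  [6] addr=0xe0 blk=14 s=0: VC-HIT | VC [2, 10]
  [7] addr=0xad blk=10 s=0: VC-HIT | VC [2, 14]
  [8] addr=0xe6 blk=14 s=0: VC-HIT | VC [2, 10]
  [9] addr=0x29 blk=2 s=0: VC-HIT | VC [14, 10]
  [10] addr=0x2d blk=2 s=0: L1-HIT | VC [14, 10]
  [11] addr=0x20 blk=2 s=0: L1-HIT | VC [14, 10]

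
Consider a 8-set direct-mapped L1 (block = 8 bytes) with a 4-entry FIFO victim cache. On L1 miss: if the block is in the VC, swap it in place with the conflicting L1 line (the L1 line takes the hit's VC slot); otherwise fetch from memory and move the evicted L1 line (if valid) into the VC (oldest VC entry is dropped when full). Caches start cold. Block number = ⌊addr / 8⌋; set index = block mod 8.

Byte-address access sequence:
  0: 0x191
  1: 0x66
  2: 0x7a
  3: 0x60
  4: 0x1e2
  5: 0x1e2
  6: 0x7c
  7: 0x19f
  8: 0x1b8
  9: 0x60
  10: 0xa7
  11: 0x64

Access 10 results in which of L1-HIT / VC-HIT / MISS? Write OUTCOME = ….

OUTCOME = MISS

0: 0x191 (blk 50, set 2) → MISS  vc=[]
1: 0x66 (blk 12, set 4) → MISS  vc=[]
2: 0x7a (blk 15, set 7) → MISS  vc=[]
3: 0x60 (blk 12, set 4) → L1-HIT  vc=[]
4: 0x1e2 (blk 60, set 4) → MISS  vc=[12]
5: 0x1e2 (blk 60, set 4) → L1-HIT  vc=[12]
6: 0x7c (blk 15, set 7) → L1-HIT  vc=[12]
7: 0x19f (blk 51, set 3) → MISS  vc=[12]
8: 0x1b8 (blk 55, set 7) → MISS  vc=[12, 15]
9: 0x60 (blk 12, set 4) → VC-HIT  vc=[60, 15]
10: 0xa7 (blk 20, set 4) → MISS  vc=[60, 15, 12]
11: 0x64 (blk 12, set 4) → VC-HIT  vc=[60, 15, 20]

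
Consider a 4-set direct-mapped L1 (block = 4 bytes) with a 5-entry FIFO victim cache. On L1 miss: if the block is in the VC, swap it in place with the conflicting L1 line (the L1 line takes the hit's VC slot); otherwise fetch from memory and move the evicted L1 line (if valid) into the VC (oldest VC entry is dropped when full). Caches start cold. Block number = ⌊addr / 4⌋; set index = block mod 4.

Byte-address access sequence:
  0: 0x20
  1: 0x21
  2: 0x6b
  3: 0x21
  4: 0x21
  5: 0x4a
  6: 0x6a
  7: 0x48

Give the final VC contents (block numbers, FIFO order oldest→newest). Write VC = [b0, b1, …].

  [0] addr=0x20 blk=8 s=0: MISS | VC []
  [1] addr=0x21 blk=8 s=0: L1-HIT | VC []
  [2] addr=0x6b blk=26 s=2: MISS | VC []
  [3] addr=0x21 blk=8 s=0: L1-HIT | VC []
  [4] addr=0x21 blk=8 s=0: L1-HIT | VC []
  [5] addr=0x4a blk=18 s=2: MISS | VC [26]
  [6] addr=0x6a blk=26 s=2: VC-HIT | VC [18]
  [7] addr=0x48 blk=18 s=2: VC-HIT | VC [26]

VC = [26]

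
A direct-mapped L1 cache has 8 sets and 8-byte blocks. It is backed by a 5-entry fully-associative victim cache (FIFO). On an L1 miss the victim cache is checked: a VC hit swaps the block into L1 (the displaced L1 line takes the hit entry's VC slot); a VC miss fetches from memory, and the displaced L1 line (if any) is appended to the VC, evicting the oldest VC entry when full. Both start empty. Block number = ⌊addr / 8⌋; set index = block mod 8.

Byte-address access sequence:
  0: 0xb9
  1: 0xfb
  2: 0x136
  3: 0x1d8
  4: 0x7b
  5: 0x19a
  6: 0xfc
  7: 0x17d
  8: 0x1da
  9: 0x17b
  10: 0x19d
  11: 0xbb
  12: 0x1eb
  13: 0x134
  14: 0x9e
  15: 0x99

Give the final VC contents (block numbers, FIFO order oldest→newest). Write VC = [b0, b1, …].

VC = [47, 15, 59, 31, 51]

#0 0xb9→b23/s7 MISS; vc=[]
#1 0xfb→b31/s7 MISS; vc=[23]
#2 0x136→b38/s6 MISS; vc=[23]
#3 0x1d8→b59/s3 MISS; vc=[23]
#4 0x7b→b15/s7 MISS; vc=[23,31]
#5 0x19a→b51/s3 MISS; vc=[23,31,59]
#6 0xfc→b31/s7 VC-HIT; vc=[23,15,59]
#7 0x17d→b47/s7 MISS; vc=[23,15,59,31]
#8 0x1da→b59/s3 VC-HIT; vc=[23,15,51,31]
#9 0x17b→b47/s7 L1-HIT; vc=[23,15,51,31]
#10 0x19d→b51/s3 VC-HIT; vc=[23,15,59,31]
#11 0xbb→b23/s7 VC-HIT; vc=[47,15,59,31]
#12 0x1eb→b61/s5 MISS; vc=[47,15,59,31]
#13 0x134→b38/s6 L1-HIT; vc=[47,15,59,31]
#14 0x9e→b19/s3 MISS; vc=[47,15,59,31,51]
#15 0x99→b19/s3 L1-HIT; vc=[47,15,59,31,51]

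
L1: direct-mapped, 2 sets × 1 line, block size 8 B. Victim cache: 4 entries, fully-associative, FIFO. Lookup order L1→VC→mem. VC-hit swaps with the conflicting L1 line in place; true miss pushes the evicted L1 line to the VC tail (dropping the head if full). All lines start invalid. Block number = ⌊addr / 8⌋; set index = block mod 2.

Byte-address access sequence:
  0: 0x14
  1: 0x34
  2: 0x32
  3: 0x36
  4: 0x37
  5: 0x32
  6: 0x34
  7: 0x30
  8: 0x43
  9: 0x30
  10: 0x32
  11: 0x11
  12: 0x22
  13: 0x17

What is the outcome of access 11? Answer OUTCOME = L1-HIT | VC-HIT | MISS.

OUTCOME = VC-HIT

  [0] addr=0x14 blk=2 s=0: MISS | VC []
  [1] addr=0x34 blk=6 s=0: MISS | VC [2]
  [2] addr=0x32 blk=6 s=0: L1-HIT | VC [2]
  [3] addr=0x36 blk=6 s=0: L1-HIT | VC [2]
  [4] addr=0x37 blk=6 s=0: L1-HIT | VC [2]
  [5] addr=0x32 blk=6 s=0: L1-HIT | VC [2]
  [6] addr=0x34 blk=6 s=0: L1-HIT | VC [2]
  [7] addr=0x30 blk=6 s=0: L1-HIT | VC [2]
  [8] addr=0x43 blk=8 s=0: MISS | VC [2, 6]
  [9] addr=0x30 blk=6 s=0: VC-HIT | VC [2, 8]
  [10] addr=0x32 blk=6 s=0: L1-HIT | VC [2, 8]
  [11] addr=0x11 blk=2 s=0: VC-HIT | VC [6, 8]
  [12] addr=0x22 blk=4 s=0: MISS | VC [6, 8, 2]
  [13] addr=0x17 blk=2 s=0: VC-HIT | VC [6, 8, 4]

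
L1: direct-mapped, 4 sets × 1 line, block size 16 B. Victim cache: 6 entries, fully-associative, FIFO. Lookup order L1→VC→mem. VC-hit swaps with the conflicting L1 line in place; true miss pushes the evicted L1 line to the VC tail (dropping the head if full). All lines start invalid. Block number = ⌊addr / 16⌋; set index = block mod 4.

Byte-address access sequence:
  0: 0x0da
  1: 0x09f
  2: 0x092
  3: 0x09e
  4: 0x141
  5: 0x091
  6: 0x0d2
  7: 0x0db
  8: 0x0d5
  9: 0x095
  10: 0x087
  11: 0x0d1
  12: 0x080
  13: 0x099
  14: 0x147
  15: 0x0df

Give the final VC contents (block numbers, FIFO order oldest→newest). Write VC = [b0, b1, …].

VC = [9, 8]

0: 0xda (blk 13, set 1) → MISS  vc=[]
1: 0x9f (blk 9, set 1) → MISS  vc=[13]
2: 0x92 (blk 9, set 1) → L1-HIT  vc=[13]
3: 0x9e (blk 9, set 1) → L1-HIT  vc=[13]
4: 0x141 (blk 20, set 0) → MISS  vc=[13]
5: 0x91 (blk 9, set 1) → L1-HIT  vc=[13]
6: 0xd2 (blk 13, set 1) → VC-HIT  vc=[9]
7: 0xdb (blk 13, set 1) → L1-HIT  vc=[9]
8: 0xd5 (blk 13, set 1) → L1-HIT  vc=[9]
9: 0x95 (blk 9, set 1) → VC-HIT  vc=[13]
10: 0x87 (blk 8, set 0) → MISS  vc=[13, 20]
11: 0xd1 (blk 13, set 1) → VC-HIT  vc=[9, 20]
12: 0x80 (blk 8, set 0) → L1-HIT  vc=[9, 20]
13: 0x99 (blk 9, set 1) → VC-HIT  vc=[13, 20]
14: 0x147 (blk 20, set 0) → VC-HIT  vc=[13, 8]
15: 0xdf (blk 13, set 1) → VC-HIT  vc=[9, 8]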